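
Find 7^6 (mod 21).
By repeated squaring (mod 21): 7^{1}≡7, 7^{2}≡7, 7^{4}≡7. Then 7^{6} = 7^{4+2} ≡ 7 × 7 ≡ 7 (mod 21)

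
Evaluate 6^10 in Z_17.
By repeated squaring mod 17: 6^{1}≡6, 6^{2}≡2, 6^{4}≡4, 6^{8}≡16. Then 6^{10} = 6^{8+2} ≡ 16 × 2 ≡ 15 mod 17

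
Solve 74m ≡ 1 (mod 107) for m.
Since 107 is prime, by Fermat 74^(-1) ≡ 74^{105} ≡ 94 (mod 107). Verify: 74 × 94 = 6956 ≡ 1 (mod 107)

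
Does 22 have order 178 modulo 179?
22^{89} ≡ 1 mod 179 and 89 < 178, so ord_179(22) = 89 ≠ 178 and 22 is not a primitive root.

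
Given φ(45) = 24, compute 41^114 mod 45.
By Euler: 41^{24} ≡ 1 mod 45 since gcd(41, 45) = 1. 114 = 4×24 + 18. So 41^{114} ≡ 41^{18} ≡ 1 mod 45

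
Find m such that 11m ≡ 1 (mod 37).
Since 37 is prime, by Fermat 11^(-1) ≡ 11^{35} ≡ 27 (mod 37). Verify: 11 × 27 = 297 ≡ 1 (mod 37)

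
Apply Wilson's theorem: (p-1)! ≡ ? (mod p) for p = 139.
By Wilson's theorem, (138)! ≡ -1 ≡ 138 (mod 139)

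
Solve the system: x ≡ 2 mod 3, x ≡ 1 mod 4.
M = 3 × 4 = 12. M₁ = 4, y₁ ≡ 1 mod 3. M₂ = 3, y₂ ≡ 3 mod 4. x = 2×4×1 + 1×3×3 ≡ 5 mod 12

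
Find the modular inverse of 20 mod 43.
Since 43 is prime, by Fermat 20^(-1) ≡ 20^{41} ≡ 28 (mod 43). Verify: 20 × 28 = 560 ≡ 1 (mod 43)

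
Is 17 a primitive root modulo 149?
17^{37} ≡ 1 (mod 149) and 37 < 148, so ord_149(17) = 37 ≠ 148 and 17 is not a primitive root.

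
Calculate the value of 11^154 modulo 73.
Using Fermat: 11^{72} ≡ 1 mod 73. 154 ≡ 10 mod 72. So 11^{154} ≡ 11^{10} ≡ 23 mod 73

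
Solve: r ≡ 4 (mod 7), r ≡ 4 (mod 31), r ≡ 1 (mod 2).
M = 7 × 31 × 2 = 434. M₁ = 62, y₁ ≡ 6 (mod 7). M₂ = 14, y₂ ≡ 20 (mod 31). M₃ = 217, y₃ ≡ 1 (mod 2). r = 4×62×6 + 4×14×20 + 1×217×1 ≡ 221 (mod 434)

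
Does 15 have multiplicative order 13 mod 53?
Powers of 15 mod 53: 15^1≡15, 15^2≡13, 15^3≡36, 15^4≡10, 15^5≡44, 15^6≡24, 15^7≡42, 15^8≡47, 15^9≡16, 15^10≡28, 15^11≡49, 15^12≡46, 15^13≡1. First k with 15^k≡1 is k=13. Yes, ord_53(15) = 13.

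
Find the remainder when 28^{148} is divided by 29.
By Fermat: 28^{28} ≡ 1 (mod 29). 148 = 5×28 + 8. So 28^{148} ≡ 28^{8} ≡ 1 (mod 29)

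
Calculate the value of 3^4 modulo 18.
3^{4} = 81 ≡ 9 (mod 18)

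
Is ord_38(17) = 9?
Powers of 17 mod 38: 17^1≡17, 17^2≡23, 17^3≡11, 17^4≡35, 17^5≡25, 17^6≡7, 17^7≡5, 17^8≡9, 17^9≡1. First k with 17^k≡1 is k=9. Yes, ord_38(17) = 9.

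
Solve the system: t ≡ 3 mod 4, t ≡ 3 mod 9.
M = 4 × 9 = 36. M₁ = 9, y₁ ≡ 1 mod 4. M₂ = 4, y₂ ≡ 7 mod 9. t = 3×9×1 + 3×4×7 ≡ 3 mod 36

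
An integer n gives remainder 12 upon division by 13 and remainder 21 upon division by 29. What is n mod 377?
M = 13 × 29 = 377. M₁ = 29, y₁ ≡ 9 mod 13. M₂ = 13, y₂ ≡ 9 mod 29. n = 12×29×9 + 21×13×9 ≡ 311 mod 377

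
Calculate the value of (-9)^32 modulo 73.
By repeated squaring mod 73: (-9)^{1}≡64, (-9)^{2}≡8, (-9)^{4}≡64, (-9)^{8}≡8, (-9)^{16}≡64, (-9)^{32}≡8. So (-9)^{32} ≡ 8 mod 73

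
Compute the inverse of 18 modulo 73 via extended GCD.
Extended GCD: 18(-4) + 73(1) = 1. So 18^(-1) ≡ -4 ≡ 69 (mod 73). Verify: 18 × 69 = 1242 ≡ 1 (mod 73)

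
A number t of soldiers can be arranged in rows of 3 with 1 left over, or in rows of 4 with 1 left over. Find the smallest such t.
M = 3 × 4 = 12. M₁ = 4, y₁ ≡ 1 (mod 3). M₂ = 3, y₂ ≡ 3 (mod 4). t = 1×4×1 + 1×3×3 ≡ 1 (mod 12)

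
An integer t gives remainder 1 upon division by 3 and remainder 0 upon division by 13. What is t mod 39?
M = 3 × 13 = 39. M₁ = 13, y₁ ≡ 1 mod 3. M₂ = 3, y₂ ≡ 9 mod 13. t = 1×13×1 + 0×3×9 ≡ 13 mod 39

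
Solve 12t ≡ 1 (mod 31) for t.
Since 31 is prime, by Fermat 12^(-1) ≡ 12^{29} ≡ 13 (mod 31). Verify: 12 × 13 = 156 ≡ 1 (mod 31)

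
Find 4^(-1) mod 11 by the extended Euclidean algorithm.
Extended GCD: 4(3) + 11(-1) = 1. So 4^(-1) ≡ 3 mod 11. Verify: 4 × 3 = 12 ≡ 1 mod 11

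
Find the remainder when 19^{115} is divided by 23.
By Fermat: 19^{22} ≡ 1 (mod 23). 115 = 5×22 + 5. So 19^{115} ≡ 19^{5} ≡ 11 (mod 23)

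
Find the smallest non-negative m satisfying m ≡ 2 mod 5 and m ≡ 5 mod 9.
M = 5 × 9 = 45. M₁ = 9, y₁ ≡ 4 mod 5. M₂ = 5, y₂ ≡ 2 mod 9. m = 2×9×4 + 5×5×2 ≡ 32 mod 45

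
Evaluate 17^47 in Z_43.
Using Fermat: 17^{42} ≡ 1 mod 43. 47 ≡ 5 mod 42. So 17^{47} ≡ 17^{5} ≡ 40 mod 43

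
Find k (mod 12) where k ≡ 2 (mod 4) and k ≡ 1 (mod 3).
M = 4 × 3 = 12. M₁ = 3, y₁ ≡ 3 (mod 4). M₂ = 4, y₂ ≡ 1 (mod 3). k = 2×3×3 + 1×4×1 ≡ 10 (mod 12)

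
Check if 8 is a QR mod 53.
By Euler's criterion: 8^{26} ≡ 52 mod 53. Since this equals -1 (≡ 52), 8 is not a QR.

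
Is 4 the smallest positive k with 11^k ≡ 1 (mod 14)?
Powers of 11 mod 14: 11^1≡11, 11^2≡9, 11^3≡1. Already 11^3≡1, so the order is 3 < 4. No, the actual order is 3.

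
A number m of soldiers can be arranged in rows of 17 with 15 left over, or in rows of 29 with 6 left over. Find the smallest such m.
M = 17 × 29 = 493. M₁ = 29, y₁ ≡ 10 mod 17. M₂ = 17, y₂ ≡ 12 mod 29. m = 15×29×10 + 6×17×12 ≡ 151 mod 493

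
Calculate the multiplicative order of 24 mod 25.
Powers of 24 mod 25: 24^1≡24, 24^2≡1. ord_25(24) = 2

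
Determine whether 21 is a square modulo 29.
By Euler's criterion: 21^{14} ≡ 28 mod 29. Since this equals -1 (≡ 28), 21 is not a QR.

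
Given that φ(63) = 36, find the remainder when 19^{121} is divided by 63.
By Euler: 19^{36} ≡ 1 mod 63 since gcd(19, 63) = 1. 121 = 3×36 + 13. So 19^{121} ≡ 19^{13} ≡ 19 mod 63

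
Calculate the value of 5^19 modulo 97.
By repeated squaring (mod 97): 5^{1}≡5, 5^{2}≡25, 5^{4}≡43, 5^{8}≡6, 5^{16}≡36. Then 5^{19} = 5^{16+2+1} ≡ 36 × 25 × 5 ≡ 38 (mod 97)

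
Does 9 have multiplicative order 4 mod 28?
Powers of 9 mod 28: 9^1≡9, 9^2≡25, 9^3≡1. Already 9^3≡1, so the order is 3 < 4. No, the actual order is 3.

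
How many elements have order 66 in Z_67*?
A prime p has φ(p-1) primitive roots; here φ(66) = 20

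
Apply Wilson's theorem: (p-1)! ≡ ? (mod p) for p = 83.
By Wilson's theorem, (82)! ≡ -1 ≡ 82 (mod 83)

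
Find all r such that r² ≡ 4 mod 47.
The square roots of 4 mod 47 are 2 and 45. Verify: 2² = 4 ≡ 4 mod 47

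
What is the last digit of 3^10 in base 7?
Using Fermat: 3^{6} ≡ 1 (mod 7). 10 ≡ 4 (mod 6). So 3^{10} ≡ 3^{4} ≡ 4 (mod 7)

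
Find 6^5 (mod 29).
By repeated squaring (mod 29): 6^{1}≡6, 6^{2}≡7, 6^{4}≡20. Then 6^{5} = 6^{4+1} ≡ 20 × 6 ≡ 4 (mod 29)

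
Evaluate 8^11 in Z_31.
By repeated squaring (mod 31): 8^{1}≡8, 8^{2}≡2, 8^{4}≡4, 8^{8}≡16. Then 8^{11} = 8^{8+2+1} ≡ 16 × 2 × 8 ≡ 8 (mod 31)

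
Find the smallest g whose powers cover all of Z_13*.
g = 2. Powers: [2, 4, 8, 3, 6, 12, 11, 9, 5, ...] generates all 12 non-zero residues.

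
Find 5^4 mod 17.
5^{4} = 625 ≡ 13 mod 17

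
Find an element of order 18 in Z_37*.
3 has order 18 mod 37 since 3^{18} ≡ 1 (mod 37) and no smaller power works.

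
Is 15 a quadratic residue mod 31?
By Euler's criterion: 15^{15} ≡ 30 (mod 31). Since this equals -1 (≡ 30), 15 is not a QR.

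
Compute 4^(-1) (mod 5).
Since 5 is prime, by Fermat 4^(-1) ≡ 4^{3} ≡ 4 (mod 5). Verify: 4 × 4 = 16 ≡ 1 (mod 5)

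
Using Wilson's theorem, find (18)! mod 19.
By Wilson's theorem, (18)! ≡ -1 ≡ 18 mod 19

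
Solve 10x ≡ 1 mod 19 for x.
Since 19 is prime, by Fermat 10^(-1) ≡ 10^{17} ≡ 2 mod 19. Verify: 10 × 2 = 20 ≡ 1 mod 19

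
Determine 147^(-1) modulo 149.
Since 149 is prime, by Fermat 147^(-1) ≡ 147^{147} ≡ 74 (mod 149). Verify: 147 × 74 = 10878 ≡ 1 (mod 149)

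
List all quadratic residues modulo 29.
Squares in Z_29*: {1, 4, 5, 6, 7, 9, 13, 16, 20, 22, 23, 24, 25, 28}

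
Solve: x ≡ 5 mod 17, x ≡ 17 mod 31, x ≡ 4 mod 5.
M = 17 × 31 × 5 = 2635. M₁ = 155, y₁ ≡ 9 mod 17. M₂ = 85, y₂ ≡ 27 mod 31. M₃ = 527, y₃ ≡ 3 mod 5. x = 5×155×9 + 17×85×27 + 4×527×3 ≡ 2249 mod 2635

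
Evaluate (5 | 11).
(5/11) = 5^{5} mod 11 = 1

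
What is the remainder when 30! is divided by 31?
By Wilson's theorem, (30)! ≡ -1 ≡ 30 (mod 31)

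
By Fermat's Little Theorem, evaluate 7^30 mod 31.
By Fermat's Little Theorem, 7^{30} ≡ 1 (mod 31) since 31 is prime and gcd(7, 31) = 1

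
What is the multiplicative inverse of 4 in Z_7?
Since 7 is prime, by Fermat 4^(-1) ≡ 4^{5} ≡ 2 mod 7. Verify: 4 × 2 = 8 ≡ 1 mod 7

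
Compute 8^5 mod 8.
By repeated squaring (mod 8): 8^{1}≡0, 8^{2}≡0, 8^{4}≡0. Then 8^{5} = 8^{4+1} ≡ 0 × 0 ≡ 0 (mod 8)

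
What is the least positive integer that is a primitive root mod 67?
g = 2. For each prime q|66: 2^{33}≡66, 2^{22}≡37, 2^{6}≡64, none ≡ 1, so ord_67(2) = 66 and 2 is a primitive root.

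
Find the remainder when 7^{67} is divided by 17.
By Fermat: 7^{16} ≡ 1 (mod 17). 67 = 4×16 + 3. So 7^{67} ≡ 7^{3} ≡ 3 (mod 17)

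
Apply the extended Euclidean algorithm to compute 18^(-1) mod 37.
Extended GCD: 18(-2) + 37(1) = 1. So 18^(-1) ≡ -2 ≡ 35 mod 37. Verify: 18 × 35 = 630 ≡ 1 mod 37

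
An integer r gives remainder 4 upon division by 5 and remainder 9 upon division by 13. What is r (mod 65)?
M = 5 × 13 = 65. M₁ = 13, y₁ ≡ 2 (mod 5). M₂ = 5, y₂ ≡ 8 (mod 13). r = 4×13×2 + 9×5×8 ≡ 9 (mod 65)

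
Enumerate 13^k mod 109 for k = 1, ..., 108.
13^1, 13^2, ..., 13^{108} mod 109: [13, 60, 17, 3, 39, 71, 51, 9, 8, 104, 44, 27, 24, 94, 23, 81, 72, 64, 69, 25, 107, 83, 98, 75, 103, 31, 76, 7, 91, 93, 10, 21, 55, 61, 30, 63, 56, 74, 90, 80, 59, 4, 52, 22, 68, 12, 47, 66, 95, 36, 32, 89, 67, 108, 96, 49, 92, 106, 70, 38, 58, 100, 101, 5, 65, 82, 85, 15, 86, 28, 37, 45, 40, 84, 2, 26, 11, 34, 6, 78, 33, 102, 18, 16, 99, 88, 54, 48, 79, 46, 53, 35, 19, 29, 50, 105, 57, 87, 41, 97, 62, 43, 14, 73, 77, 20, 42, 1]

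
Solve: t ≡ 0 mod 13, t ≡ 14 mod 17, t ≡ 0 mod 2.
M = 13 × 17 × 2 = 442. M₁ = 34, y₁ ≡ 5 mod 13. M₂ = 26, y₂ ≡ 2 mod 17. M₃ = 221, y₃ ≡ 1 mod 2. t = 0×34×5 + 14×26×2 + 0×221×1 ≡ 286 mod 442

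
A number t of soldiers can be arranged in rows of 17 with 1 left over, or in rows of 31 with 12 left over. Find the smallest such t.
M = 17 × 31 = 527. M₁ = 31, y₁ ≡ 11 (mod 17). M₂ = 17, y₂ ≡ 11 (mod 31). t = 1×31×11 + 12×17×11 ≡ 477 (mod 527)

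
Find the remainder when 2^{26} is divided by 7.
By Fermat: 2^{6} ≡ 1 mod 7. 26 = 4×6 + 2. So 2^{26} ≡ 2^{2} ≡ 4 mod 7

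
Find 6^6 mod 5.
Using Fermat: 6^{4} ≡ 1 mod 5. 6 ≡ 2 mod 4. So 6^{6} ≡ 6^{2} ≡ 1 mod 5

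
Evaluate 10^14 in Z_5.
By repeated squaring (mod 5): 10^{1}≡0, 10^{2}≡0, 10^{4}≡0, 10^{8}≡0. Then 10^{14} = 10^{8+4+2} ≡ 0 × 0 × 0 ≡ 0 (mod 5)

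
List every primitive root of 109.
There are φ(108) = 36 primitive roots mod 109: {6, 10, 11, 13, 14, 18, 24, 30, 37, 39, 40, 42, 44, 47, 50, 51, 52, 53, 56, 57, 58, 59, 62, 65, 67, 69, 70, 72, 79, 85, 91, 95, 96, 98, 99, 103}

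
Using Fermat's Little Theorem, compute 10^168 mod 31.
By Fermat: 10^{30} ≡ 1 mod 31. 168 ≡ 18 mod 30. So 10^{168} ≡ 10^{18} ≡ 8 mod 31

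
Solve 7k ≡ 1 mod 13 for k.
Since 13 is prime, by Fermat 7^(-1) ≡ 7^{11} ≡ 2 mod 13. Verify: 7 × 2 = 14 ≡ 1 mod 13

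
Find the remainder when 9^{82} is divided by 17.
By Fermat: 9^{16} ≡ 1 (mod 17). 82 = 5×16 + 2. So 9^{82} ≡ 9^{2} ≡ 13 (mod 17)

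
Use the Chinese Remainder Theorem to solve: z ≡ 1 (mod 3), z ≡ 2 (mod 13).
M = 3 × 13 = 39. M₁ = 13, y₁ ≡ 1 (mod 3). M₂ = 3, y₂ ≡ 9 (mod 13). z = 1×13×1 + 2×3×9 ≡ 28 (mod 39)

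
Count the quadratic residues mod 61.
The squaring map on Z_61* is 2-to-1, so there are (60)/2 = 30 QRs.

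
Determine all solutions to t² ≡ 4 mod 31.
The square roots of 4 mod 31 are 2 and 29. Verify: 2² = 4 ≡ 4 mod 31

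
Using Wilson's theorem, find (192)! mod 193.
By Wilson's theorem, (192)! ≡ -1 ≡ 192 (mod 193)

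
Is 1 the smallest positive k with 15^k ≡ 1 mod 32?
Powers of 15 mod 32: 15^1≡15, 15^2≡1. 15^1≡15≢1, so ord ≠ 1. No, the actual order is 2.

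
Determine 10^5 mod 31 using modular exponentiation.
By repeated squaring (mod 31): 10^{1}≡10, 10^{2}≡7, 10^{4}≡18. Then 10^{5} = 10^{4+1} ≡ 18 × 10 ≡ 25 (mod 31)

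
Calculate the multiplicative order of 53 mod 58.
Powers of 53 mod 58: 53^1≡53, 53^2≡25, 53^3≡49, 53^4≡45, 53^5≡7, 53^6≡23, 53^7≡1. So the order of 53 is 7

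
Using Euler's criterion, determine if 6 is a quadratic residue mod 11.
By Euler's criterion: 6^{5} ≡ 10 mod 11. Since this equals -1 (≡ 10), 6 is not a QR.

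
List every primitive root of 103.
There are φ(102) = 32 primitive roots mod 103: {5, 6, 11, 12, 20, 21, 35, 40, 43, 44, 45, 48, 51, 53, 54, 62, 65, 67, 70, 71, 74, 75, 77, 78, 84, 85, 86, 87, 88, 96, 99, 101}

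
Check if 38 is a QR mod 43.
By Euler's criterion: 38^{21} ≡ 1 mod 43. Since this equals 1, 38 is a QR.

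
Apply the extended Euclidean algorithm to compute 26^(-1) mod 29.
Extended GCD: 26(-10) + 29(9) = 1. So 26^(-1) ≡ -10 ≡ 19 (mod 29). Verify: 26 × 19 = 494 ≡ 1 (mod 29)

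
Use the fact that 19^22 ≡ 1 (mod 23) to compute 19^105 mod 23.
By Fermat: 19^{22} ≡ 1 (mod 23). 105 = 4×22 + 17. So 19^{105} ≡ 19^{17} ≡ 21 (mod 23)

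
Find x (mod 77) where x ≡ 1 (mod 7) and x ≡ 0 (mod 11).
M = 7 × 11 = 77. M₁ = 11, y₁ ≡ 2 (mod 7). M₂ = 7, y₂ ≡ 8 (mod 11). x = 1×11×2 + 0×7×8 ≡ 22 (mod 77)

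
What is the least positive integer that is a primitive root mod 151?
g = 6. For each prime q|150: 6^{75}≡150, 6^{50}≡32, 6^{30}≡59, none ≡ 1, so ord_151(6) = 150 and 6 is a primitive root.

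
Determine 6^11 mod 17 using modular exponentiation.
By repeated squaring (mod 17): 6^{1}≡6, 6^{2}≡2, 6^{4}≡4, 6^{8}≡16. Then 6^{11} = 6^{8+2+1} ≡ 16 × 2 × 6 ≡ 5 (mod 17)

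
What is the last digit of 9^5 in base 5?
Using Fermat: 9^{4} ≡ 1 (mod 5). 5 ≡ 1 (mod 4). So 9^{5} ≡ 9^{1} ≡ 4 (mod 5)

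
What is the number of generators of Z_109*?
There are φ(109-1) = φ(108) = 36 primitive roots modulo 109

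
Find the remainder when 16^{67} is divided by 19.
By Fermat: 16^{18} ≡ 1 mod 19. 67 = 3×18 + 13. So 16^{67} ≡ 16^{13} ≡ 5 mod 19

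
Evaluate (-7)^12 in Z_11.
Using Fermat: (-7)^{10} ≡ 1 mod 11. 12 ≡ 2 mod 10. So (-7)^{12} ≡ (-7)^{2} ≡ 5 mod 11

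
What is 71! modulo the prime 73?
(72)! = (71)! × (72) ≡ -1 mod 73. So (71)! ≡ -1 × (72)^(-1) ≡ (-1)×(-1) = 1 mod 73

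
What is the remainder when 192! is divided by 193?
By Wilson's theorem, (192)! ≡ -1 ≡ 192 mod 193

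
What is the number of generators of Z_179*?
A prime p has φ(p-1) primitive roots; here φ(178) = 88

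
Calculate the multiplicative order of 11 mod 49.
Powers of 11 mod 49: 11^1≡11, 11^2≡23, 11^3≡8, 11^4≡39, 11^5≡37, 11^6≡15, 11^7≡18, 11^8≡2, 11^9≡22, 11^10≡46, 11^11≡16, 11^12≡29, 11^13≡25, 11^14≡30, 11^15≡36, 11^16≡4, 11^17≡44, 11^18≡43, 11^19≡32, 11^20≡9, 11^21≡1. ord_49(11) = 21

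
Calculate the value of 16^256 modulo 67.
Using Fermat: 16^{66} ≡ 1 (mod 67). 256 ≡ 58 (mod 66). So 16^{256} ≡ 16^{58} ≡ 65 (mod 67)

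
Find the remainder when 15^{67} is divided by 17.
By Fermat: 15^{16} ≡ 1 mod 17. 67 = 4×16 + 3. So 15^{67} ≡ 15^{3} ≡ 9 mod 17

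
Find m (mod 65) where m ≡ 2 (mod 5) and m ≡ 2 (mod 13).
M = 5 × 13 = 65. M₁ = 13, y₁ ≡ 2 (mod 5). M₂ = 5, y₂ ≡ 8 (mod 13). m = 2×13×2 + 2×5×8 ≡ 2 (mod 65)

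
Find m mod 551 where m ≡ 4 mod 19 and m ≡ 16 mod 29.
M = 19 × 29 = 551. M₁ = 29, y₁ ≡ 2 mod 19. M₂ = 19, y₂ ≡ 26 mod 29. m = 4×29×2 + 16×19×26 ≡ 422 mod 551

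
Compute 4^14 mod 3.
Using Fermat: 4^{2} ≡ 1 (mod 3). 14 ≡ 0 (mod 2). So 4^{14} ≡ 4^{0} ≡ 1 (mod 3)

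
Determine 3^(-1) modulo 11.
Since 11 is prime, by Fermat 3^(-1) ≡ 3^{9} ≡ 4 (mod 11). Verify: 3 × 4 = 12 ≡ 1 (mod 11)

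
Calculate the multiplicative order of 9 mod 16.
Powers of 9 mod 16: 9^1≡9, 9^2≡1. Order = 2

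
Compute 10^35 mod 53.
By repeated squaring (mod 53): 10^{1}≡10, 10^{2}≡47, 10^{4}≡36, 10^{8}≡24, 10^{16}≡46, 10^{32}≡49. Then 10^{35} = 10^{32+2+1} ≡ 49 × 47 × 10 ≡ 28 (mod 53)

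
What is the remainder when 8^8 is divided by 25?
By repeated squaring mod 25: 8^{1}≡8, 8^{2}≡14, 8^{4}≡21, 8^{8}≡16. So 8^{8} ≡ 16 mod 25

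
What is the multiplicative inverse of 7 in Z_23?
Since 23 is prime, by Fermat 7^(-1) ≡ 7^{21} ≡ 10 (mod 23). Verify: 7 × 10 = 70 ≡ 1 (mod 23)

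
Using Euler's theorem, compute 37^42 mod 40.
By Euler: 37^{16} ≡ 1 (mod 40) since gcd(37, 40) = 1. 42 = 2×16 + 10. So 37^{42} ≡ 37^{10} ≡ 9 (mod 40)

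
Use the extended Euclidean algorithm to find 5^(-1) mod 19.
Extended GCD: 5(4) + 19(-1) = 1. So 5^(-1) ≡ 4 (mod 19). Verify: 5 × 4 = 20 ≡ 1 (mod 19)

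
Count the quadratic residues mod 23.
Exactly half the non-zero residues mod a prime are QRs: (23-1)/2 = 11.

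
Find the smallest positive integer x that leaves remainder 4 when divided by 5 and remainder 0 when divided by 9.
M = 5 × 9 = 45. M₁ = 9, y₁ ≡ 4 (mod 5). M₂ = 5, y₂ ≡ 2 (mod 9). x = 4×9×4 + 0×5×2 ≡ 9 (mod 45)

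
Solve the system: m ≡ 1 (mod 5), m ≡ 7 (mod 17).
M = 5 × 17 = 85. M₁ = 17, y₁ ≡ 3 (mod 5). M₂ = 5, y₂ ≡ 7 (mod 17). m = 1×17×3 + 7×5×7 ≡ 41 (mod 85)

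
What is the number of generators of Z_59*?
There are φ(59-1) = φ(58) = 28 primitive roots modulo 59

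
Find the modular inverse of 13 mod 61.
Since 61 is prime, by Fermat 13^(-1) ≡ 13^{59} ≡ 47 mod 61. Verify: 13 × 47 = 611 ≡ 1 mod 61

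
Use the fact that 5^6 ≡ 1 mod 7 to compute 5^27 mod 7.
By Fermat: 5^{6} ≡ 1 mod 7. 27 = 4×6 + 3. So 5^{27} ≡ 5^{3} ≡ 6 mod 7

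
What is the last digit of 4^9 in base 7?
Using Fermat: 4^{6} ≡ 1 (mod 7). 9 ≡ 3 (mod 6). So 4^{9} ≡ 4^{3} ≡ 1 (mod 7)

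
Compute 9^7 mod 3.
By repeated squaring mod 3: 9^{1}≡0, 9^{2}≡0, 9^{4}≡0. Then 9^{7} = 9^{4+2+1} ≡ 0 × 0 × 0 ≡ 0 mod 3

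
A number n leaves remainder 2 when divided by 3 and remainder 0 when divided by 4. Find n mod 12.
M = 3 × 4 = 12. M₁ = 4, y₁ ≡ 1 mod 3. M₂ = 3, y₂ ≡ 3 mod 4. n = 2×4×1 + 0×3×3 ≡ 8 mod 12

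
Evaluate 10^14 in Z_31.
By repeated squaring (mod 31): 10^{1}≡10, 10^{2}≡7, 10^{4}≡18, 10^{8}≡14. Then 10^{14} = 10^{8+4+2} ≡ 14 × 18 × 7 ≡ 28 (mod 31)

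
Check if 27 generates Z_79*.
27^{26} ≡ 1 mod 79 and 26 < 78, so ord_79(27) = 26 ≠ 78 and 27 is not a primitive root.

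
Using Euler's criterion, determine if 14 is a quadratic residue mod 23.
By Euler's criterion: 14^{11} ≡ 22 mod 23. Since this equals -1 (≡ 22), 14 is not a QR.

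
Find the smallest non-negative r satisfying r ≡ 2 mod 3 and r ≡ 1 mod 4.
M = 3 × 4 = 12. M₁ = 4, y₁ ≡ 1 mod 3. M₂ = 3, y₂ ≡ 3 mod 4. r = 2×4×1 + 1×3×3 ≡ 5 mod 12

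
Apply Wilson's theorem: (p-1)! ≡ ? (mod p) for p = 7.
By Wilson's theorem, (6)! ≡ -1 ≡ 6 mod 7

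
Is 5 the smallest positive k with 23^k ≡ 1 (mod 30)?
Powers of 23 mod 30: 23^1≡23, 23^2≡19, 23^3≡17, 23^4≡1. Already 23^4≡1, so the order is 4 < 5. No, the actual order is 4.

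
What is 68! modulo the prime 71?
(70)! = (68)! × (69) × (70) ≡ -1 mod 71. So (68)! ≡ -1 × [(70)(69)]^(-1) ≡ 35 mod 71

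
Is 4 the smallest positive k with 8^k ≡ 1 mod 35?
Powers of 8 mod 35: 8^1≡8, 8^2≡29, 8^3≡22, 8^4≡1. First k with 8^k≡1 is k=4. Yes, ord_35(8) = 4.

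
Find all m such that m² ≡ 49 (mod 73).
The square roots of 49 mod 73 are 66 and 7. Verify: 66² = 4356 ≡ 49 (mod 73)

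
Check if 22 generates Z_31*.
ord_31(22) divides 30. For each prime q|30: 22^{15}≡30, 22^{10}≡5, 22^{6}≡8, none ≡ 1. So 22 has order 30 and is a primitive root mod 31.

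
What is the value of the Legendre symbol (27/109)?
(27/109) = 27^{54} mod 109 = 1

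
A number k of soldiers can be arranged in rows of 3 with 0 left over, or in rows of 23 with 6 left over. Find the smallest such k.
M = 3 × 23 = 69. M₁ = 23, y₁ ≡ 2 mod 3. M₂ = 3, y₂ ≡ 8 mod 23. k = 0×23×2 + 6×3×8 ≡ 6 mod 69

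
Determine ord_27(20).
Powers of 20 mod 27: 20^1≡20, 20^2≡22, 20^3≡8, 20^4≡25, 20^5≡14, 20^6≡10, 20^7≡11, 20^8≡4, 20^9≡26, 20^10≡7, 20^11≡5, 20^12≡19, 20^13≡2, 20^14≡13, 20^15≡17, 20^16≡16, 20^17≡23, 20^18≡1. Order = 18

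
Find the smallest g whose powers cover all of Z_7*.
g = 3. For each prime q|6: 3^{3}≡6, 3^{2}≡2, none ≡ 1, so ord_7(3) = 6 and 3 is a primitive root.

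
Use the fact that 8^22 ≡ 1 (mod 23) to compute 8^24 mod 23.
By Fermat: 8^{22} ≡ 1 (mod 23). So 8^{24} = 8^{22} · 8^{2} ≡ 8^{2} ≡ 18 (mod 23)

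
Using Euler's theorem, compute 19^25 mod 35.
By Euler: 19^{24} ≡ 1 mod 35 since gcd(19, 35) = 1. 25 = 1×24 + 1. So 19^{25} ≡ 19^{1} ≡ 19 mod 35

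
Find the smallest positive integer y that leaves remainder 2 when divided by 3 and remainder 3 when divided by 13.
M = 3 × 13 = 39. M₁ = 13, y₁ ≡ 1 mod 3. M₂ = 3, y₂ ≡ 9 mod 13. y = 2×13×1 + 3×3×9 ≡ 29 mod 39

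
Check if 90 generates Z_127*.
90^{18} ≡ 1 (mod 127) and 18 < 126, so ord_127(90) = 18 ≠ 126 and 90 is not a primitive root.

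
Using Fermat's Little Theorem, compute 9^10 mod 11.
By Fermat's Little Theorem, 9^{10} ≡ 1 mod 11 since 11 is prime and gcd(9, 11) = 1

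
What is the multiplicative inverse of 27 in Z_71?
Since 71 is prime, by Fermat 27^(-1) ≡ 27^{69} ≡ 50 (mod 71). Verify: 27 × 50 = 1350 ≡ 1 (mod 71)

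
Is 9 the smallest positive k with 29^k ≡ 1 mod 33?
Powers of 29 mod 33: 29^1≡29, 29^2≡16, 29^3≡2, 29^4≡25, 29^5≡32, 29^6≡4, 29^7≡17, 29^8≡31, 29^9≡8, 29^10≡1. 29^9≡8≢1, so ord ≠ 9. No, the actual order is 10.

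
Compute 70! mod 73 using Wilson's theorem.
(72)! = (70)! × (71) × (72) ≡ -1 mod 73. So (70)! ≡ -1 × [(72)(71)]^(-1) ≡ 36 mod 73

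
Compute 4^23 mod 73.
By repeated squaring (mod 73): 4^{1}≡4, 4^{2}≡16, 4^{4}≡37, 4^{8}≡55, 4^{16}≡32. Then 4^{23} = 4^{16+4+2+1} ≡ 32 × 37 × 16 × 4 ≡ 2 (mod 73)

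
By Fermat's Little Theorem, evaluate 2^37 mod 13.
By Fermat: 2^{12} ≡ 1 (mod 13). 37 = 3×12 + 1. So 2^{37} ≡ 2^{1} ≡ 2 (mod 13)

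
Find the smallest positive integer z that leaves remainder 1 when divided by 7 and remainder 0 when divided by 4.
M = 7 × 4 = 28. M₁ = 4, y₁ ≡ 2 mod 7. M₂ = 7, y₂ ≡ 3 mod 4. z = 1×4×2 + 0×7×3 ≡ 8 mod 28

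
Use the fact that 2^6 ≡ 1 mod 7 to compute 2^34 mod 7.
By Fermat: 2^{6} ≡ 1 mod 7. 34 = 5×6 + 4. So 2^{34} ≡ 2^{4} ≡ 2 mod 7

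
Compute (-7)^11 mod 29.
By repeated squaring mod 29: (-7)^{1}≡22, (-7)^{2}≡20, (-7)^{4}≡23, (-7)^{8}≡7. Then (-7)^{11} = (-7)^{8+2+1} ≡ 7 × 20 × 22 ≡ 6 mod 29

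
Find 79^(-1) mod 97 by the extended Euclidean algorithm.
Extended GCD: 79(-27) + 97(22) = 1. So 79^(-1) ≡ -27 ≡ 70 mod 97. Verify: 79 × 70 = 5530 ≡ 1 mod 97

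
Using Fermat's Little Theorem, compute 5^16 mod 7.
By Fermat: 5^{6} ≡ 1 (mod 7). 16 = 2×6 + 4. So 5^{16} ≡ 5^{4} ≡ 2 (mod 7)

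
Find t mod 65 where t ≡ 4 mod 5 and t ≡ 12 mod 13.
M = 5 × 13 = 65. M₁ = 13, y₁ ≡ 2 mod 5. M₂ = 5, y₂ ≡ 8 mod 13. t = 4×13×2 + 12×5×8 ≡ 64 mod 65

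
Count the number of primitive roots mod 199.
There are φ(199-1) = φ(198) = 60 primitive roots modulo 199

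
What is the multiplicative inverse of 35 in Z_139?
Since 139 is prime, by Fermat 35^(-1) ≡ 35^{137} ≡ 4 mod 139. Verify: 35 × 4 = 140 ≡ 1 mod 139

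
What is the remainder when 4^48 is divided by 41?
Using Fermat: 4^{40} ≡ 1 mod 41. 48 ≡ 8 mod 40. So 4^{48} ≡ 4^{8} ≡ 18 mod 41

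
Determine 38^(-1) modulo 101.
Since 101 is prime, by Fermat 38^(-1) ≡ 38^{99} ≡ 8 mod 101. Verify: 38 × 8 = 304 ≡ 1 mod 101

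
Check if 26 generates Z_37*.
26^{3} ≡ 1 mod 37 and 3 < 36, so ord_37(26) = 3 ≠ 36 and 26 is not a primitive root.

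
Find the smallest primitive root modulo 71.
g = 7. For each prime q|70: 7^{35}≡70, 7^{14}≡54, 7^{10}≡45, none ≡ 1, so ord_71(7) = 70 and 7 is a primitive root.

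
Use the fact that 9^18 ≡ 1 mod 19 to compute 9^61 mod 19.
By Fermat: 9^{18} ≡ 1 mod 19. 61 = 3×18 + 7. So 9^{61} ≡ 9^{7} ≡ 4 mod 19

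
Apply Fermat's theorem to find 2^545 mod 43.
By Fermat: 2^{42} ≡ 1 mod 43. 545 ≡ 41 mod 42. So 2^{545} ≡ 2^{41} ≡ 22 mod 43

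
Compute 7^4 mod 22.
7^{4} = 2401 ≡ 3 (mod 22)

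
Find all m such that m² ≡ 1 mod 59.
The square roots of 1 mod 59 are 1 and 58. Verify: 1² = 1 ≡ 1 mod 59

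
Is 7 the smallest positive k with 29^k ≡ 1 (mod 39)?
Powers of 29 mod 39: 29^1≡29, 29^2≡22, 29^3≡14, 29^4≡16, 29^5≡35, 29^6≡1. Already 29^6≡1, so the order is 6 < 7. No, the actual order is 6.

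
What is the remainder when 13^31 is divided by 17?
Using Fermat: 13^{16} ≡ 1 mod 17. 31 ≡ 15 mod 16. So 13^{31} ≡ 13^{15} ≡ 4 mod 17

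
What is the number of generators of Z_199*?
Number of primitive roots mod 199 = φ(p-1) = φ(198) = 60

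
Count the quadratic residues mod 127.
For prime 127, there are (p-1)/2 = (127-1)/2 = 63 quadratic residues (excluding 0).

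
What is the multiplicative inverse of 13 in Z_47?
Since 47 is prime, by Fermat 13^(-1) ≡ 13^{45} ≡ 29 mod 47. Verify: 13 × 29 = 377 ≡ 1 mod 47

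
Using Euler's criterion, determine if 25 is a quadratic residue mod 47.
By Euler's criterion: 25^{23} ≡ 1 (mod 47). Since this equals 1, 25 is a QR.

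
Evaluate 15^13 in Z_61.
By repeated squaring mod 61: 15^{1}≡15, 15^{2}≡42, 15^{4}≡56, 15^{8}≡25. Then 15^{13} = 15^{8+4+1} ≡ 25 × 56 × 15 ≡ 16 mod 61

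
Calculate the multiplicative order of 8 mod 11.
Powers of 8 mod 11: 8^1≡8, 8^2≡9, 8^3≡6, 8^4≡4, 8^5≡10, 8^6≡3, 8^7≡2, 8^8≡5, 8^9≡7, 8^10≡1. ord_11(8) = 10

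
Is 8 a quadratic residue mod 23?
By Euler's criterion: 8^{11} ≡ 1 mod 23. Since this equals 1, 8 is a QR.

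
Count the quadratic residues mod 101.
Exactly half the non-zero residues mod a prime are QRs: (101-1)/2 = 50.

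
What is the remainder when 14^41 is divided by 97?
By repeated squaring mod 97: 14^{1}≡14, 14^{2}≡2, 14^{4}≡4, 14^{8}≡16, 14^{16}≡62, 14^{32}≡61. Then 14^{41} = 14^{32+8+1} ≡ 61 × 16 × 14 ≡ 84 mod 97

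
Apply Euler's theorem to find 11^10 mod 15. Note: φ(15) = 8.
By Euler: 11^{8} ≡ 1 mod 15 since gcd(11, 15) = 1. 10 = 1×8 + 2. So 11^{10} ≡ 11^{2} ≡ 1 mod 15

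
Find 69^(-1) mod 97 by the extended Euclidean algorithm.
Extended GCD: 69(45) + 97(-32) = 1. So 69^(-1) ≡ 45 mod 97. Verify: 69 × 45 = 3105 ≡ 1 mod 97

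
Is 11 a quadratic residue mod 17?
By Euler's criterion: 11^{8} ≡ 16 mod 17. Since this equals -1 (≡ 16), 11 is not a QR.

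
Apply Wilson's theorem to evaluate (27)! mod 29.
(28)! = (27)! × (28) ≡ -1 mod 29. So (27)! ≡ -1 × (28)^(-1) ≡ (-1)×(-1) = 1 mod 29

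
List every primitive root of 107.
There are φ(106) = 52 primitive roots mod 107: {2, 5, 6, 7, 8, 15, 17, 18, 20, 21, 22, 24, 26, 28, 31, 32, 38, 43, 45, 46, 50, 51, 54, 55, 58, 59, 60, 63, 65, 66, 67, 68, 70, 71, 72, 73, 74, 77, 78, 80, 82, 84, 88, 91, 93, 94, 95, 96, 97, 98, 103, 104}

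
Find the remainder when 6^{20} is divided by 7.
By Fermat: 6^{6} ≡ 1 mod 7. 20 = 3×6 + 2. So 6^{20} ≡ 6^{2} ≡ 1 mod 7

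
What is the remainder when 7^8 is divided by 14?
By repeated squaring (mod 14): 7^{1}≡7, 7^{2}≡7, 7^{4}≡7, 7^{8}≡7. So 7^{8} ≡ 7 (mod 14)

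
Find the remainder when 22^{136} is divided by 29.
By Fermat: 22^{28} ≡ 1 (mod 29). 136 = 4×28 + 24. So 22^{136} ≡ 22^{24} ≡ 24 (mod 29)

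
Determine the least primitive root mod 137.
g = 3. For each prime q|136: 3^{68}≡136, 3^{8}≡122, none ≡ 1, so ord_137(3) = 136 and 3 is a primitive root.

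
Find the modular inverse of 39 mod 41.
Since 41 is prime, by Fermat 39^(-1) ≡ 39^{39} ≡ 20 (mod 41). Verify: 39 × 20 = 780 ≡ 1 (mod 41)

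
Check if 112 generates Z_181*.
ord_181(112) divides 180. For each prime q|180: 112^{90}≡180, 112^{60}≡48, 112^{36}≡135, none ≡ 1. So 112 has order 180 and is a primitive root mod 181.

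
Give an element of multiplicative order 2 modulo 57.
20 has order 2 mod 57 since 20^{2} ≡ 1 (mod 57) and no smaller power works.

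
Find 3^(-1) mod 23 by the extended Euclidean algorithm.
Extended GCD: 3(8) + 23(-1) = 1. So 3^(-1) ≡ 8 mod 23. Verify: 3 × 8 = 24 ≡ 1 mod 23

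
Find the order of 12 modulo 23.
Powers of 12 mod 23: 12^1≡12, 12^2≡6, 12^3≡3, 12^4≡13, 12^5≡18, 12^6≡9, 12^7≡16, 12^8≡8, 12^9≡4, 12^10≡2, 12^11≡1. Order = 11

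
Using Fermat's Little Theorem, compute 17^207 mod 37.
By Fermat: 17^{36} ≡ 1 (mod 37). 207 ≡ 27 (mod 36). So 17^{207} ≡ 17^{27} ≡ 31 (mod 37)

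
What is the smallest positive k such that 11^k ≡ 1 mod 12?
Powers of 11 mod 12: 11^1≡11, 11^2≡1. Order = 2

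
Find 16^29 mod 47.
By repeated squaring mod 47: 16^{1}≡16, 16^{2}≡21, 16^{4}≡18, 16^{8}≡42, 16^{16}≡25. Then 16^{29} = 16^{16+8+4+1} ≡ 25 × 42 × 18 × 16 ≡ 2 mod 47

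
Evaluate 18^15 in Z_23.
By repeated squaring (mod 23): 18^{1}≡18, 18^{2}≡2, 18^{4}≡4, 18^{8}≡16. Then 18^{15} = 18^{8+4+2+1} ≡ 16 × 4 × 2 × 18 ≡ 4 (mod 23)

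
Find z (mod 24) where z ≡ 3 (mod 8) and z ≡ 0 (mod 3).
M = 8 × 3 = 24. M₁ = 3, y₁ ≡ 3 (mod 8). M₂ = 8, y₂ ≡ 2 (mod 3). z = 3×3×3 + 0×8×2 ≡ 3 (mod 24)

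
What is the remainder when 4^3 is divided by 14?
4^{3} = 64 ≡ 8 mod 14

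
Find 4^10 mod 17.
By repeated squaring mod 17: 4^{1}≡4, 4^{2}≡16, 4^{4}≡1, 4^{8}≡1. Then 4^{10} = 4^{8+2} ≡ 1 × 16 ≡ 16 mod 17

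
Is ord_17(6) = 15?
Powers of 6 mod 17: 6^1≡6, 6^2≡2, 6^3≡12, 6^4≡4, 6^5≡7, 6^6≡8, 6^7≡14, 6^8≡16, 6^9≡11, 6^10≡15, 6^11≡5, 6^12≡13, 6^13≡10, 6^14≡9, 6^15≡3, 6^16≡1. 6^15≡3≢1, so ord ≠ 15. No, the actual order is 16.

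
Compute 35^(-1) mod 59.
Since 59 is prime, by Fermat 35^(-1) ≡ 35^{57} ≡ 27 mod 59. Verify: 35 × 27 = 945 ≡ 1 mod 59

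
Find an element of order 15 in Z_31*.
7 has order 15 mod 31 since 7^{15} ≡ 1 (mod 31) and no smaller power works.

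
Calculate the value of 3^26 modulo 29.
By repeated squaring mod 29: 3^{1}≡3, 3^{2}≡9, 3^{4}≡23, 3^{8}≡7, 3^{16}≡20. Then 3^{26} = 3^{16+8+2} ≡ 20 × 7 × 9 ≡ 13 mod 29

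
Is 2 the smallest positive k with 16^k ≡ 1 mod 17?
Powers of 16 mod 17: 16^1≡16, 16^2≡1. First k with 16^k≡1 is k=2. Yes, ord_17(16) = 2.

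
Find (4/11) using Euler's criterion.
(4/11) = 4^{5} mod 11 = 1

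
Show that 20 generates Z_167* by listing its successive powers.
20^1, 20^2, ..., 20^{166} mod 167: [20, 66, 151, 14, 113, 89, 110, 29, 79, 77, 37, 72, 104, 76, 17, 6, 120, 62, 71, 84, 10, 33, 159, 7, 140, 128, 55, 98, 123, 122, 102, 36, 52, 38, 92, 3, 60, 31, 119, 42, 5, 100, 163, 87, 70, 64, 111, 49, 145, 61, 51, 18, 26, 19, 46, 85, 30, 99, 143, 21, 86, 50, 165, 127, 35, 32, 139, 108, 156, 114, 109, 9, 13, 93, 23, 126, 15, 133, 155, 94, 43, 25, 166, 147, 101, 16, 153, 54, 78, 57, 138, 88, 90, 130, 95, 63, 91, 150, 161, 47, 105, 96, 83, 157, 134, 8, 160, 27, 39, 112, 69, 44, 45, 65, 131, 115, 129, 75, 164, 107, 136, 48, 125, 162, 67, 4, 80, 97, 103, 56, 118, 22, 106, 116, 149, 141, 148, 121, 82, 137, 68, 24, 146, 81, 117, 2, 40, 132, 135, 28, 59, 11, 53, 58, 158, 154, 74, 144, 41, 152, 34, 12, 73, 124, 142, 1]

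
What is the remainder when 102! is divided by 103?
By Wilson's theorem, (102)! ≡ -1 ≡ 102 (mod 103)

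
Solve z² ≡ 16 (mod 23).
The square roots of 16 mod 23 are 4 and 19. Verify: 4² = 16 ≡ 16 (mod 23)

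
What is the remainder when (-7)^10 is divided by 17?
By repeated squaring mod 17: (-7)^{1}≡10, (-7)^{2}≡15, (-7)^{4}≡4, (-7)^{8}≡16. Then (-7)^{10} = (-7)^{8+2} ≡ 16 × 15 ≡ 2 mod 17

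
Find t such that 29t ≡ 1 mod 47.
Since 47 is prime, by Fermat 29^(-1) ≡ 29^{45} ≡ 13 mod 47. Verify: 29 × 13 = 377 ≡ 1 mod 47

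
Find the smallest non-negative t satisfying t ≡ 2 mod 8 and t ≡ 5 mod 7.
M = 8 × 7 = 56. M₁ = 7, y₁ ≡ 7 mod 8. M₂ = 8, y₂ ≡ 1 mod 7. t = 2×7×7 + 5×8×1 ≡ 26 mod 56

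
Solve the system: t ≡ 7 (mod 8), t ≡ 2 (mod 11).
M = 8 × 11 = 88. M₁ = 11, y₁ ≡ 3 (mod 8). M₂ = 8, y₂ ≡ 7 (mod 11). t = 7×11×3 + 2×8×7 ≡ 79 (mod 88)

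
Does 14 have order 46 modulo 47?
14^{23} ≡ 1 mod 47 and 23 < 46, so ord_47(14) = 23 ≠ 46 and 14 is not a primitive root.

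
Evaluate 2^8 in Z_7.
Using Fermat: 2^{6} ≡ 1 (mod 7). 8 ≡ 2 (mod 6). So 2^{8} ≡ 2^{2} ≡ 4 (mod 7)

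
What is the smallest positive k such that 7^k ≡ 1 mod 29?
Powers of 7 mod 29: 7^1≡7, 7^2≡20, 7^3≡24, 7^4≡23, 7^5≡16, 7^6≡25, 7^7≡1. Order = 7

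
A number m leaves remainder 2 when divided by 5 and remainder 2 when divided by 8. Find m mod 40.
M = 5 × 8 = 40. M₁ = 8, y₁ ≡ 2 mod 5. M₂ = 5, y₂ ≡ 5 mod 8. m = 2×8×2 + 2×5×5 ≡ 2 mod 40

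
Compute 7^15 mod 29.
By repeated squaring mod 29: 7^{1}≡7, 7^{2}≡20, 7^{4}≡23, 7^{8}≡7. Then 7^{15} = 7^{8+4+2+1} ≡ 7 × 23 × 20 × 7 ≡ 7 mod 29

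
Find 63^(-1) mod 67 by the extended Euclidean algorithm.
Extended GCD: 63(-17) + 67(16) = 1. So 63^(-1) ≡ -17 ≡ 50 mod 67. Verify: 63 × 50 = 3150 ≡ 1 mod 67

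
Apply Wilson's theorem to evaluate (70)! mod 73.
(72)! = (70)! × (71) × (72) ≡ -1 mod 73. So (70)! ≡ -1 × [(72)(71)]^(-1) ≡ 36 mod 73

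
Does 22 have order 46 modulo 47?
ord_47(22) divides 46. For each prime q|46: 22^{23}≡46, 22^{2}≡14, none ≡ 1. So 22 has order 46 and is a primitive root mod 47.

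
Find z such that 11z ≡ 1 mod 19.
Since 19 is prime, by Fermat 11^(-1) ≡ 11^{17} ≡ 7 mod 19. Verify: 11 × 7 = 77 ≡ 1 mod 19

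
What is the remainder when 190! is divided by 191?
By Wilson's theorem, (190)! ≡ -1 ≡ 190 (mod 191)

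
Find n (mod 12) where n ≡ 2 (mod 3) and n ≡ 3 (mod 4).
M = 3 × 4 = 12. M₁ = 4, y₁ ≡ 1 (mod 3). M₂ = 3, y₂ ≡ 3 (mod 4). n = 2×4×1 + 3×3×3 ≡ 11 (mod 12)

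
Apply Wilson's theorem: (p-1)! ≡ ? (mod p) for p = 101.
By Wilson's theorem, (100)! ≡ -1 ≡ 100 mod 101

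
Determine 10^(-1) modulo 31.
Since 31 is prime, by Fermat 10^(-1) ≡ 10^{29} ≡ 28 (mod 31). Verify: 10 × 28 = 280 ≡ 1 (mod 31)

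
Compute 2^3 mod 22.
2^{3} = 8 ≡ 8 mod 22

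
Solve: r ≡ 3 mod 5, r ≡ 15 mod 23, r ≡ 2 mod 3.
M = 5 × 23 × 3 = 345. M₁ = 69, y₁ ≡ 4 mod 5. M₂ = 15, y₂ ≡ 20 mod 23. M₃ = 115, y₃ ≡ 1 mod 3. r = 3×69×4 + 15×15×20 + 2×115×1 ≡ 38 mod 345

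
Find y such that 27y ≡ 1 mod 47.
Since 47 is prime, by Fermat 27^(-1) ≡ 27^{45} ≡ 7 mod 47. Verify: 27 × 7 = 189 ≡ 1 mod 47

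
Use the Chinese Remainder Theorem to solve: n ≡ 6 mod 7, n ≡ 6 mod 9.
M = 7 × 9 = 63. M₁ = 9, y₁ ≡ 4 mod 7. M₂ = 7, y₂ ≡ 4 mod 9. n = 6×9×4 + 6×7×4 ≡ 6 mod 63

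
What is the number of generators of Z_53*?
Number of primitive roots mod 53 = φ(p-1) = φ(52) = 24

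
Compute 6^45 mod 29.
Using Fermat: 6^{28} ≡ 1 (mod 29). 45 ≡ 17 (mod 28). So 6^{45} ≡ 6^{17} ≡ 13 (mod 29)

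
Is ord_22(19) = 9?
Powers of 19 mod 22: 19^1≡19, 19^2≡9, 19^3≡17, 19^4≡15, 19^5≡21, 19^6≡3, 19^7≡13, 19^8≡5, 19^9≡7, 19^10≡1. 19^9≡7≢1, so ord ≠ 9. No, the actual order is 10.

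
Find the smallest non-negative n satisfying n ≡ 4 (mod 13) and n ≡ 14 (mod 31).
M = 13 × 31 = 403. M₁ = 31, y₁ ≡ 8 (mod 13). M₂ = 13, y₂ ≡ 12 (mod 31). n = 4×31×8 + 14×13×12 ≡ 355 (mod 403)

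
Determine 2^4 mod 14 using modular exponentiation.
2^{4} = 16 ≡ 2 mod 14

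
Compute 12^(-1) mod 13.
Since 13 is prime, by Fermat 12^(-1) ≡ 12^{11} ≡ 12 mod 13. Verify: 12 × 12 = 144 ≡ 1 mod 13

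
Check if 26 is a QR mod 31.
By Euler's criterion: 26^{15} ≡ 30 (mod 31). Since this equals -1 (≡ 30), 26 is not a QR.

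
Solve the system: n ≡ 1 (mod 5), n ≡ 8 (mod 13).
M = 5 × 13 = 65. M₁ = 13, y₁ ≡ 2 (mod 5). M₂ = 5, y₂ ≡ 8 (mod 13). n = 1×13×2 + 8×5×8 ≡ 21 (mod 65)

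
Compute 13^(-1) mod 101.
Since 101 is prime, by Fermat 13^(-1) ≡ 13^{99} ≡ 70 mod 101. Verify: 13 × 70 = 910 ≡ 1 mod 101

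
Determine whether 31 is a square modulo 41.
By Euler's criterion: 31^{20} ≡ 1 (mod 41). Since this equals 1, 31 is a QR.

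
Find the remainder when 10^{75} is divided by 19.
By Fermat: 10^{18} ≡ 1 (mod 19). 75 = 4×18 + 3. So 10^{75} ≡ 10^{3} ≡ 12 (mod 19)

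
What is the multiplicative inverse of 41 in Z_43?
Since 43 is prime, by Fermat 41^(-1) ≡ 41^{41} ≡ 21 mod 43. Verify: 41 × 21 = 861 ≡ 1 mod 43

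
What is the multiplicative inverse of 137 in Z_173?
Since 173 is prime, by Fermat 137^(-1) ≡ 137^{171} ≡ 24 (mod 173). Verify: 137 × 24 = 3288 ≡ 1 (mod 173)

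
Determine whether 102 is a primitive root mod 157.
ord_157(102) divides 156. For each prime q|156: 102^{78}≡156, 102^{52}≡144, 102^{12}≡99, none ≡ 1. So 102 has order 156 and is a primitive root mod 157.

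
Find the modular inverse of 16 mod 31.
Since 31 is prime, by Fermat 16^(-1) ≡ 16^{29} ≡ 2 (mod 31). Verify: 16 × 2 = 32 ≡ 1 (mod 31)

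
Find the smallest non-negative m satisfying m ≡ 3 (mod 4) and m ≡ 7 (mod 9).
M = 4 × 9 = 36. M₁ = 9, y₁ ≡ 1 (mod 4). M₂ = 4, y₂ ≡ 7 (mod 9). m = 3×9×1 + 7×4×7 ≡ 7 (mod 36)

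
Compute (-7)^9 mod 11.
By repeated squaring (mod 11): (-7)^{1}≡4, (-7)^{2}≡5, (-7)^{4}≡3, (-7)^{8}≡9. Then (-7)^{9} = (-7)^{8+1} ≡ 9 × 4 ≡ 3 (mod 11)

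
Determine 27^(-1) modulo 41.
Since 41 is prime, by Fermat 27^(-1) ≡ 27^{39} ≡ 38 mod 41. Verify: 27 × 38 = 1026 ≡ 1 mod 41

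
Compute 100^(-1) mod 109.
Since 109 is prime, by Fermat 100^(-1) ≡ 100^{107} ≡ 12 mod 109. Verify: 100 × 12 = 1200 ≡ 1 mod 109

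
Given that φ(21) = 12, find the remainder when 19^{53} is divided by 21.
By Euler: 19^{12} ≡ 1 mod 21 since gcd(19, 21) = 1. 53 = 4×12 + 5. So 19^{53} ≡ 19^{5} ≡ 10 mod 21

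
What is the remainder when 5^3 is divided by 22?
5^{3} = 125 ≡ 15 mod 22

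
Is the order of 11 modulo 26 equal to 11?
Powers of 11 mod 26: 11^1≡11, 11^2≡17, 11^3≡5, 11^4≡3, 11^5≡7, 11^6≡25, 11^7≡15, 11^8≡9, 11^9≡21, 11^10≡23, 11^11≡19, 11^12≡1. 11^11≡19≢1, so ord ≠ 11. No, the actual order is 12.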